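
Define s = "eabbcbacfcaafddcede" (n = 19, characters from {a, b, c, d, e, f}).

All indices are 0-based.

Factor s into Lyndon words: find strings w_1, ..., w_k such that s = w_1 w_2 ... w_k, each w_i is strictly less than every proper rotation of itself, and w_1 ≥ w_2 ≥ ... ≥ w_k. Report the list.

["e", "abbcbacfc", "aafddcede"]

emit factor 1: 'e' (i=0, period=1)
emit factor 2: 'abbcbacfc' (i=1, period=9)
emit factor 3: 'aafddcede' (i=10, period=9)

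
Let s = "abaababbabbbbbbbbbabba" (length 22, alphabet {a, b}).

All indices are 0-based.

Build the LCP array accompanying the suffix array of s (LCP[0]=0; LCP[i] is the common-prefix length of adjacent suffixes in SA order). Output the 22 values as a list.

[0, 1, 1, 3, 2, 4, 3, 0, 2, 2, 5, 4, 1, 3, 5, 2, 3, 4, 5, 6, 7, 8]

rank→(start, suffix):
  0 → (21, 'a')
  1 → (2, 'aababbabbbbbbbbbabba')
  2 → (0, 'abaababbabbbbbbbbbabba')
  3 → (3, 'ababbabbbbbbbbbabba')
  4 → (18, 'abba')
  5 → (5, 'abbabbbbbbbbbabba')
  6 → (8, 'abbbbbbbbbabba')
  7 → (20, 'ba')
  8 → (1, 'baababbabbbbbbbbbabba')
  9 → (17, 'babba')
  10 → (4, 'babbabbbbbbbbbabba')
  11 → (7, 'babbbbbbbbbabba')
  12 → (19, 'bba')
  13 → (16, 'bbabba')
  14 → (6, 'bbabbbbbbbbbabba')
  15 → (15, 'bbbabba')
  16 → (14, 'bbbbabba')
  17 → (13, 'bbbbbabba')
  18 → (12, 'bbbbbbabba')
  19 → (11, 'bbbbbbbabba')
  20 → (10, 'bbbbbbbbabba')
  21 → (9, 'bbbbbbbbbabba')

SA = [21, 2, 0, 3, 18, 5, 8, 20, 1, 17, 4, 7, 19, 16, 6, 15, 14, 13, 12, 11, 10, 9]
i: (SA[i-1],SA[i]) lcp shared
  1: (21,2) 1 'a'
  2: (2,0) 1 'a'
  3: (0,3) 3 'aba'
  4: (3,18) 2 'ab'
  5: (18,5) 4 'abba'
  6: (5,8) 3 'abb'
  7: (8,20) 0 ''
  8: (20,1) 2 'ba'
  9: (1,17) 2 'ba'
  10: (17,4) 5 'babba'
  11: (4,7) 4 'babb'
  12: (7,19) 1 'b'
  13: (19,16) 3 'bba'
  14: (16,6) 5 'bbabb'
  15: (6,15) 2 'bb'
  16: (15,14) 3 'bbb'
  17: (14,13) 4 'bbbb'
  18: (13,12) 5 'bbbbb'
  19: (12,11) 6 'bbbbbb'
  20: (11,10) 7 'bbbbbbb'
  21: (10,9) 8 'bbbbbbbb'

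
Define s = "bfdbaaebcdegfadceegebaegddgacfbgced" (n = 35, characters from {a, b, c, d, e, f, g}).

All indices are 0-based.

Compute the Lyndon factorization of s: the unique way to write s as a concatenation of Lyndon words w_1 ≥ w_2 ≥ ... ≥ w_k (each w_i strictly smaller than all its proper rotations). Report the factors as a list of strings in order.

emit factor 1: 'bfd' (i=0, period=3)
emit factor 2: 'b' (i=3, period=1)
emit factor 3: 'aaebcdegfadceegebaegddgacfbgced' (i=4, period=31)

["bfd", "b", "aaebcdegfadceegebaegddgacfbgced"]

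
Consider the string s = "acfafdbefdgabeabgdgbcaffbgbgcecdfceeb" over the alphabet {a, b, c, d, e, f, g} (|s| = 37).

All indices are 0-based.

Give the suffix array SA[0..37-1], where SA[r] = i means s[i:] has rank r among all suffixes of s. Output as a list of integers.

sorted suffixes:
  #0 SA[0]=11  'abeabgdgbcaffbgbgcecdfceeb'
  #1 SA[1]=14  'abgdgbcaffbgbgcecdfceeb'
  #2 SA[2]=0  'acfafdbefdgabeabgdgbcaffbgbgcecdfceeb'
  #3 SA[3]=3  'afdbefdgabeabgdgbcaffbgbgcecdfceeb'
  #4 SA[4]=21  'affbgbgcecdfceeb'
  #5 SA[5]=36  'b'
  #6 SA[6]=19  'bcaffbgbgcecdfceeb'
  #7 SA[7]=12  'beabgdgbcaffbgbgcecdfceeb'
  #8 SA[8]=6  'befdgabeabgdgbcaffbgbgcecdfceeb'
  #9 SA[9]=24  'bgbgcecdfceeb'
  #10 SA[10]=26  'bgcecdfceeb'
  #11 SA[11]=15  'bgdgbcaffbgbgcecdfceeb'
  #12 SA[12]=20  'caffbgbgcecdfceeb'
  #13 SA[13]=30  'cdfceeb'
  #14 SA[14]=28  'cecdfceeb'
  #15 SA[15]=33  'ceeb'
  #16 SA[16]=1  'cfafdbefdgabeabgdgbcaffbgbgcecdfceeb'
  #17 SA[17]=5  'dbefdgabeabgdgbcaffbgbgcecdfceeb'
  #18 SA[18]=31  'dfceeb'
  #19 SA[19]=9  'dgabeabgdgbcaffbgbgcecdfceeb'
  #20 SA[20]=17  'dgbcaffbgbgcecdfceeb'
  #21 SA[21]=13  'eabgdgbcaffbgbgcecdfceeb'
  #22 SA[22]=35  'eb'
  #23 SA[23]=29  'ecdfceeb'
  #24 SA[24]=34  'eeb'
  #25 SA[25]=7  'efdgabeabgdgbcaffbgbgcecdfceeb'
  #26 SA[26]=2  'fafdbefdgabeabgdgbcaffbgbgcecdfceeb'
  #27 SA[27]=23  'fbgbgcecdfceeb'
  #28 SA[28]=32  'fceeb'
  #29 SA[29]=4  'fdbefdgabeabgdgbcaffbgbgcecdfceeb'
  #30 SA[30]=8  'fdgabeabgdgbcaffbgbgcecdfceeb'
  #31 SA[31]=22  'ffbgbgcecdfceeb'
  #32 SA[32]=10  'gabeabgdgbcaffbgbgcecdfceeb'
  #33 SA[33]=18  'gbcaffbgbgcecdfceeb'
  #34 SA[34]=25  'gbgcecdfceeb'
  #35 SA[35]=27  'gcecdfceeb'
  #36 SA[36]=16  'gdgbcaffbgbgcecdfceeb'

[11, 14, 0, 3, 21, 36, 19, 12, 6, 24, 26, 15, 20, 30, 28, 33, 1, 5, 31, 9, 17, 13, 35, 29, 34, 7, 2, 23, 32, 4, 8, 22, 10, 18, 25, 27, 16]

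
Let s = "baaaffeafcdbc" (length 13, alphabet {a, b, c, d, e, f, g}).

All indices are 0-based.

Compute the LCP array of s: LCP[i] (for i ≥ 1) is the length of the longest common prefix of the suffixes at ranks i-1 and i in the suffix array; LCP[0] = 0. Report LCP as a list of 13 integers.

[0, 2, 1, 2, 0, 1, 0, 1, 0, 0, 0, 1, 1]

sorted suffixes:
  #0 SA[0]=1  'aaaffeafcdbc'
  #1 SA[1]=2  'aaffeafcdbc'
  #2 SA[2]=7  'afcdbc'
  #3 SA[3]=3  'affeafcdbc'
  #4 SA[4]=0  'baaaffeafcdbc'
  #5 SA[5]=11  'bc'
  #6 SA[6]=12  'c'
  #7 SA[7]=9  'cdbc'
  #8 SA[8]=10  'dbc'
  #9 SA[9]=6  'eafcdbc'
  #10 SA[10]=8  'fcdbc'
  #11 SA[11]=5  'feafcdbc'
  #12 SA[12]=4  'ffeafcdbc'

SA = [1, 2, 7, 3, 0, 11, 12, 9, 10, 6, 8, 5, 4]
i: (SA[i-1],SA[i]) lcp shared
  1: (1,2) 2 'aa'
  2: (2,7) 1 'a'
  3: (7,3) 2 'af'
  4: (3,0) 0 ''
  5: (0,11) 1 'b'
  6: (11,12) 0 ''
  7: (12,9) 1 'c'
  8: (9,10) 0 ''
  9: (10,6) 0 ''
  10: (6,8) 0 ''
  11: (8,5) 1 'f'
  12: (5,4) 1 'f'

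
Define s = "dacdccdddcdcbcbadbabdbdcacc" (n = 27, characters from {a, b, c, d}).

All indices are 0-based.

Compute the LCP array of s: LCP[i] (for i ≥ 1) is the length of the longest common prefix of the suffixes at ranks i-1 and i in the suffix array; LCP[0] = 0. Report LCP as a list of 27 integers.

sorted suffixes:
  #0 SA[0]=18  'abdbdcacc'
  #1 SA[1]=24  'acc'
  #2 SA[2]=1  'acdccdddcdcbcbadbabdbdcacc'
  #3 SA[3]=15  'adbabdbdcacc'
  #4 SA[4]=17  'babdbdcacc'
  #5 SA[5]=14  'badbabdbdcacc'
  #6 SA[6]=12  'bcbadbabdbdcacc'
  #7 SA[7]=19  'bdbdcacc'
  #8 SA[8]=21  'bdcacc'
  #9 SA[9]=26  'c'
  #10 SA[10]=23  'cacc'
  #11 SA[11]=13  'cbadbabdbdcacc'
  #12 SA[12]=11  'cbcbadbabdbdcacc'
  #13 SA[13]=25  'cc'
  #14 SA[14]=4  'ccdddcdcbcbadbabdbdcacc'
  #15 SA[15]=9  'cdcbcbadbabdbdcacc'
  #16 SA[16]=2  'cdccdddcdcbcbadbabdbdcacc'
  #17 SA[17]=5  'cdddcdcbcbadbabdbdcacc'
  #18 SA[18]=0  'dacdccdddcdcbcbadbabdbdcacc'
  #19 SA[19]=16  'dbabdbdcacc'
  #20 SA[20]=20  'dbdcacc'
  #21 SA[21]=22  'dcacc'
  #22 SA[22]=10  'dcbcbadbabdbdcacc'
  #23 SA[23]=3  'dccdddcdcbcbadbabdbdcacc'
  #24 SA[24]=8  'dcdcbcbadbabdbdcacc'
  #25 SA[25]=7  'ddcdcbcbadbabdbdcacc'
  #26 SA[26]=6  'dddcdcbcbadbabdbdcacc'

SA = [18, 24, 1, 15, 17, 14, 12, 19, 21, 26, 23, 13, 11, 25, 4, 9, 2, 5, 0, 16, 20, 22, 10, 3, 8, 7, 6]
[i] adj suffixes → lcp
  [1] 18/24 → 1 ('a')
  [2] 24/1 → 2 ('ac')
  [3] 1/15 → 1 ('a')
  [4] 15/17 → 0 ('')
  [5] 17/14 → 2 ('ba')
  [6] 14/12 → 1 ('b')
  [7] 12/19 → 1 ('b')
  [8] 19/21 → 2 ('bd')
  [9] 21/26 → 0 ('')
  [10] 26/23 → 1 ('c')
  [11] 23/13 → 1 ('c')
  [12] 13/11 → 2 ('cb')
  [13] 11/25 → 1 ('c')
  [14] 25/4 → 2 ('cc')
  [15] 4/9 → 1 ('c')
  [16] 9/2 → 3 ('cdc')
  [17] 2/5 → 2 ('cd')
  [18] 5/0 → 0 ('')
  [19] 0/16 → 1 ('d')
  [20] 16/20 → 2 ('db')
  [21] 20/22 → 1 ('d')
  [22] 22/10 → 2 ('dc')
  [23] 10/3 → 2 ('dc')
  [24] 3/8 → 2 ('dc')
  [25] 8/7 → 1 ('d')
  [26] 7/6 → 2 ('dd')

[0, 1, 2, 1, 0, 2, 1, 1, 2, 0, 1, 1, 2, 1, 2, 1, 3, 2, 0, 1, 2, 1, 2, 2, 2, 1, 2]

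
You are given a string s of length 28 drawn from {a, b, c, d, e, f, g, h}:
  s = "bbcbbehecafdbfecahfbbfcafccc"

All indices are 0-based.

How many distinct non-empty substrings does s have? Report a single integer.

rank | idx | suffix
   0 |  23 | afccc
   1 |   9 | afdbfecahfbbfcafccc
   2 |  16 | ahfbbfcafccc
   3 |   0 | bbcbbehecafdbfecahfbbfcafccc
   4 |   3 | bbehecafdbfecahfbbfcafccc
   5 |  19 | bbfcafccc
   6 |   1 | bcbbehecafdbfecahfbbfcafccc
   7 |   4 | behecafdbfecahfbbfcafccc
   8 |  20 | bfcafccc
   9 |  12 | bfecahfbbfcafccc
  10 |  27 | c
  11 |  22 | cafccc
  12 |   8 | cafdbfecahfbbfcafccc
  13 |  15 | cahfbbfcafccc
  14 |   2 | cbbehecafdbfecahfbbfcafccc
  15 |  26 | cc
  16 |  25 | ccc
  17 |  11 | dbfecahfbbfcafccc
  18 |   7 | ecafdbfecahfbbfcafccc
  19 |  14 | ecahfbbfcafccc
  20 |   5 | ehecafdbfecahfbbfcafccc
  21 |  18 | fbbfcafccc
  22 |  21 | fcafccc
  23 |  24 | fccc
  24 |  10 | fdbfecahfbbfcafccc
  25 |  13 | fecahfbbfcafccc
  26 |   6 | hecafdbfecahfbbfcafccc
  27 |  17 | hfbbfcafccc

SA = [23, 9, 16, 0, 3, 19, 1, 4, 20, 12, 27, 22, 8, 15, 2, 26, 25, 11, 7, 14, 5, 18, 21, 24, 10, 13, 6, 17]
i: (SA[i-1],SA[i]) lcp shared
  1: (23,9) 2 'af'
  2: (9,16) 1 'a'
  3: (16,0) 0 ''
  4: (0,3) 2 'bb'
  5: (3,19) 2 'bb'
  6: (19,1) 1 'b'
  7: (1,4) 1 'b'
  8: (4,20) 1 'b'
  9: (20,12) 2 'bf'
  10: (12,27) 0 ''
  11: (27,22) 1 'c'
  12: (22,8) 3 'caf'
  13: (8,15) 2 'ca'
  14: (15,2) 1 'c'
  15: (2,26) 1 'c'
  16: (26,25) 2 'cc'
  17: (25,11) 0 ''
  18: (11,7) 0 ''
  19: (7,14) 3 'eca'
  20: (14,5) 1 'e'
  21: (5,18) 0 ''
  22: (18,21) 1 'f'
  23: (21,24) 2 'fc'
  24: (24,10) 1 'f'
  25: (10,13) 1 'f'
  26: (13,6) 0 ''
  27: (6,17) 1 'h'

n(n+1)/2 = 28·29/2 = 406
Σ LCP = 0 + 2 + 1 + 0 + 2 + 2 + 1 + 1 + 1 + 2 + 0 + 1 + 3 + 2 + 1 + 1 + 2 + 0 + 0 + 3 + 1 + 0 + 1 + 2 + 1 + 1 + 0 + 1 = 32
distinct = 406 − 32 = 374

374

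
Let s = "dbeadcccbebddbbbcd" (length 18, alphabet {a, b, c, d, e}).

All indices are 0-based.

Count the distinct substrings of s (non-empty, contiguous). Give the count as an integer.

rank→(start, suffix):
  0 → (3, 'adcccbebddbbbcd')
  1 → (13, 'bbbcd')
  2 → (14, 'bbcd')
  3 → (15, 'bcd')
  4 → (10, 'bddbbbcd')
  5 → (1, 'beadcccbebddbbbcd')
  6 → (8, 'bebddbbbcd')
  7 → (7, 'cbebddbbbcd')
  8 → (6, 'ccbebddbbbcd')
  9 → (5, 'cccbebddbbbcd')
  10 → (16, 'cd')
  11 → (17, 'd')
  12 → (12, 'dbbbcd')
  13 → (0, 'dbeadcccbebddbbbcd')
  14 → (4, 'dcccbebddbbbcd')
  15 → (11, 'ddbbbcd')
  16 → (2, 'eadcccbebddbbbcd')
  17 → (9, 'ebddbbbcd')

SA = [3, 13, 14, 15, 10, 1, 8, 7, 6, 5, 16, 17, 12, 0, 4, 11, 2, 9]
[i] adj suffixes → lcp
  [1] 3/13 → 0 ('')
  [2] 13/14 → 2 ('bb')
  [3] 14/15 → 1 ('b')
  [4] 15/10 → 1 ('b')
  [5] 10/1 → 1 ('b')
  [6] 1/8 → 2 ('be')
  [7] 8/7 → 0 ('')
  [8] 7/6 → 1 ('c')
  [9] 6/5 → 2 ('cc')
  [10] 5/16 → 1 ('c')
  [11] 16/17 → 0 ('')
  [12] 17/12 → 1 ('d')
  [13] 12/0 → 2 ('db')
  [14] 0/4 → 1 ('d')
  [15] 4/11 → 1 ('d')
  [16] 11/2 → 0 ('')
  [17] 2/9 → 1 ('e')

n(n+1)/2 = 18·19/2 = 171
Σ LCP = 0 + 0 + 2 + 1 + 1 + 1 + 2 + 0 + 1 + 2 + 1 + 0 + 1 + 2 + 1 + 1 + 0 + 1 = 17
distinct = 171 − 17 = 154

154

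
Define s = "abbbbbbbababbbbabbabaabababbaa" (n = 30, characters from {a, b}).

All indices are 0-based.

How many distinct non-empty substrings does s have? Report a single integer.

364

rank | idx | suffix
   0 |  29 | a
   1 |  28 | aa
   2 |  20 | aabababbaa
   3 |  18 | abaabababbaa
   4 |  21 | abababbaa
   5 |  23 | ababbaa
   6 |   8 | ababbbbabbabaabababbaa
   7 |  25 | abbaa
   8 |  15 | abbabaabababbaa
   9 |  10 | abbbbabbabaabababbaa
  10 |   0 | abbbbbbbababbbbabbabaabababbaa
  11 |  27 | baa
  12 |  19 | baabababbaa
  13 |  17 | babaabababbaa
  14 |  22 | bababbaa
  15 |   7 | bababbbbabbabaabababbaa
  16 |  24 | babbaa
  17 |  14 | babbabaabababbaa
  18 |   9 | babbbbabbabaabababbaa
  19 |  26 | bbaa
  20 |  16 | bbabaabababbaa
  21 |   6 | bbababbbbabbabaabababbaa
  22 |  13 | bbabbabaabababbaa
  23 |   5 | bbbababbbbabbabaabababbaa
  24 |  12 | bbbabbabaabababbaa
  25 |   4 | bbbbababbbbabbabaabababbaa
  26 |  11 | bbbbabbabaabababbaa
  27 |   3 | bbbbbababbbbabbabaabababbaa
  28 |   2 | bbbbbbababbbbabbabaabababbaa
  29 |   1 | bbbbbbbababbbbabbabaabababbaa

SA = [29, 28, 20, 18, 21, 23, 8, 25, 15, 10, 0, 27, 19, 17, 22, 7, 24, 14, 9, 26, 16, 6, 13, 5, 12, 4, 11, 3, 2, 1]
rank  pair      lcp
   1  s[29:],s[28:]  1  'a'
   2  s[28:],s[20:]  2  'aa'
   3  s[20:],s[18:]  1  'a'
   4  s[18:],s[21:]  3  'aba'
   5  s[21:],s[23:]  4  'abab'
   6  s[23:],s[8:]  5  'ababb'
   7  s[8:],s[25:]  2  'ab'
   8  s[25:],s[15:]  4  'abba'
   9  s[15:],s[10:]  3  'abb'
  10  s[10:],s[0:]  5  'abbbb'
  11  s[0:],s[27:]  0  ''
  12  s[27:],s[19:]  3  'baa'
  13  s[19:],s[17:]  2  'ba'
  14  s[17:],s[22:]  4  'baba'
  15  s[22:],s[7:]  6  'bababb'
  16  s[7:],s[24:]  3  'bab'
  17  s[24:],s[14:]  5  'babba'
  18  s[14:],s[9:]  4  'babb'
  19  s[9:],s[26:]  1  'b'
  20  s[26:],s[16:]  3  'bba'
  21  s[16:],s[6:]  5  'bbaba'
  22  s[6:],s[13:]  4  'bbab'
  23  s[13:],s[5:]  2  'bb'
  24  s[5:],s[12:]  5  'bbbab'
  25  s[12:],s[4:]  3  'bbb'
  26  s[4:],s[11:]  6  'bbbbab'
  27  s[11:],s[3:]  4  'bbbb'
  28  s[3:],s[2:]  5  'bbbbb'
  29  s[2:],s[1:]  6  'bbbbbb'

n(n+1)/2 = 30·31/2 = 465
Σ LCP = 0 + 1 + 2 + 1 + 3 + 4 + 5 + 2 + 4 + 3 + 5 + 0 + 3 + 2 + 4 + 6 + 3 + 5 + 4 + 1 + 3 + 5 + 4 + 2 + 5 + 3 + 6 + 4 + 5 + 6 = 101
distinct = 465 − 101 = 364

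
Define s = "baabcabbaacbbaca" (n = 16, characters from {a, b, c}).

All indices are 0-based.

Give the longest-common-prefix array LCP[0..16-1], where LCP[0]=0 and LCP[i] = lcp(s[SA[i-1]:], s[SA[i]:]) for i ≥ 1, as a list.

rank | idx | suffix
   0 |  15 | a
   1 |   1 | aabcabbaacbbaca
   2 |   8 | aacbbaca
   3 |   5 | abbaacbbaca
   4 |   2 | abcabbaacbbaca
   5 |  13 | aca
   6 |   9 | acbbaca
   7 |   0 | baabcabbaacbbaca
   8 |   7 | baacbbaca
   9 |  12 | baca
  10 |   6 | bbaacbbaca
  11 |  11 | bbaca
  12 |   3 | bcabbaacbbaca
  13 |  14 | ca
  14 |   4 | cabbaacbbaca
  15 |  10 | cbbaca

SA = [15, 1, 8, 5, 2, 13, 9, 0, 7, 12, 6, 11, 3, 14, 4, 10]
rank  pair      lcp
   1  s[15:],s[1:]  1  'a'
   2  s[1:],s[8:]  2  'aa'
   3  s[8:],s[5:]  1  'a'
   4  s[5:],s[2:]  2  'ab'
   5  s[2:],s[13:]  1  'a'
   6  s[13:],s[9:]  2  'ac'
   7  s[9:],s[0:]  0  ''
   8  s[0:],s[7:]  3  'baa'
   9  s[7:],s[12:]  2  'ba'
  10  s[12:],s[6:]  1  'b'
  11  s[6:],s[11:]  3  'bba'
  12  s[11:],s[3:]  1  'b'
  13  s[3:],s[14:]  0  ''
  14  s[14:],s[4:]  2  'ca'
  15  s[4:],s[10:]  1  'c'

[0, 1, 2, 1, 2, 1, 2, 0, 3, 2, 1, 3, 1, 0, 2, 1]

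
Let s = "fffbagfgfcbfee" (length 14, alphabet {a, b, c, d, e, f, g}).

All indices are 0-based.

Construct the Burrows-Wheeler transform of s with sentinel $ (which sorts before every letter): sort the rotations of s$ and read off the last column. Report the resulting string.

rank  rotation         last
    0  $fffbagfgfcbfee  e
    1  agfgfcbfee$fffb  b
    2  bagfgfcbfee$fff  f
    3  bfee$fffbagfgfc  c
    4  cbfee$fffbagfgf  f
    5  e$fffbagfgfcbfe  e
    6  ee$fffbagfgfcbf  f
    7  fbagfgfcbfee$ff  f
    8  fcbfee$fffbagfg  g
    9  fee$fffbagfgfcb  b
   10  ffbagfgfcbfee$f  f
   11  fffbagfgfcbfee$  $
   12  fgfcbfee$fffbag  g
   13  gfcbfee$fffbagf  f
   14  gfgfcbfee$fffba  a

ebfcfeffgbf$gfa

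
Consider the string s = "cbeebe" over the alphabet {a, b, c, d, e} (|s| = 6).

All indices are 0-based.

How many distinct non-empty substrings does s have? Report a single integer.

17

rank→(start, suffix):
  0 → (4, 'be')
  1 → (1, 'beebe')
  2 → (0, 'cbeebe')
  3 → (5, 'e')
  4 → (3, 'ebe')
  5 → (2, 'eebe')

SA = [4, 1, 0, 5, 3, 2]
i: (SA[i-1],SA[i]) lcp shared
  1: (4,1) 2 'be'
  2: (1,0) 0 ''
  3: (0,5) 0 ''
  4: (5,3) 1 'e'
  5: (3,2) 1 'e'

n(n+1)/2 = 6·7/2 = 21
Σ LCP = 0 + 2 + 0 + 0 + 1 + 1 = 4
distinct = 21 − 4 = 17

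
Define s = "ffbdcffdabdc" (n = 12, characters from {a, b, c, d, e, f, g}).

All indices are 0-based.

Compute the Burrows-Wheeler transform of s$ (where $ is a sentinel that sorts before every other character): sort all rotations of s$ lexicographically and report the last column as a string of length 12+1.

cdafddfbbff$c

rank  rotation       last
    0  $ffbdcffdabdc  c
    1  abdc$ffbdcffd  d
    2  bdc$ffbdcffda  a
    3  bdcffdabdc$ff  f
    4  c$ffbdcffdabd  d
    5  cffdabdc$ffbd  d
    6  dabdc$ffbdcff  f
    7  dc$ffbdcffdab  b
    8  dcffdabdc$ffb  b
    9  fbdcffdabdc$f  f
   10  fdabdc$ffbdcf  f
   11  ffbdcffdabdc$  $
   12  ffdabdc$ffbdc  c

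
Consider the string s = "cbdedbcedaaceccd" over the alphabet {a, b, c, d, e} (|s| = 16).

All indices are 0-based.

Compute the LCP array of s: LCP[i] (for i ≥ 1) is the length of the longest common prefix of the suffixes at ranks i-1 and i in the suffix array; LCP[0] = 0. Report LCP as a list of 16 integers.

[0, 1, 0, 1, 0, 1, 1, 1, 2, 0, 1, 1, 1, 0, 1, 2]

rank | idx | suffix
   0 |   9 | aaceccd
   1 |  10 | aceccd
   2 |   5 | bcedaaceccd
   3 |   1 | bdedbcedaaceccd
   4 |   0 | cbdedbcedaaceccd
   5 |  13 | ccd
   6 |  14 | cd
   7 |  11 | ceccd
   8 |   6 | cedaaceccd
   9 |  15 | d
  10 |   8 | daaceccd
  11 |   4 | dbcedaaceccd
  12 |   2 | dedbcedaaceccd
  13 |  12 | eccd
  14 |   7 | edaaceccd
  15 |   3 | edbcedaaceccd

SA = [9, 10, 5, 1, 0, 13, 14, 11, 6, 15, 8, 4, 2, 12, 7, 3]
i: (SA[i-1],SA[i]) lcp shared
  1: (9,10) 1 'a'
  2: (10,5) 0 ''
  3: (5,1) 1 'b'
  4: (1,0) 0 ''
  5: (0,13) 1 'c'
  6: (13,14) 1 'c'
  7: (14,11) 1 'c'
  8: (11,6) 2 'ce'
  9: (6,15) 0 ''
  10: (15,8) 1 'd'
  11: (8,4) 1 'd'
  12: (4,2) 1 'd'
  13: (2,12) 0 ''
  14: (12,7) 1 'e'
  15: (7,3) 2 'ed'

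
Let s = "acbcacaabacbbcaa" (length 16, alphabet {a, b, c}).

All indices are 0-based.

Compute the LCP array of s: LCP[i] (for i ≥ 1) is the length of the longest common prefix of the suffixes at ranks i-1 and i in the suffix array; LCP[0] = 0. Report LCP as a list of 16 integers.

rank | idx | suffix
   0 |  15 | a
   1 |  14 | aa
   2 |   6 | aabacbbcaa
   3 |   7 | abacbbcaa
   4 |   4 | acaabacbbcaa
   5 |   9 | acbbcaa
   6 |   0 | acbcacaabacbbcaa
   7 |   8 | bacbbcaa
   8 |  11 | bbcaa
   9 |  12 | bcaa
  10 |   2 | bcacaabacbbcaa
  11 |  13 | caa
  12 |   5 | caabacbbcaa
  13 |   3 | cacaabacbbcaa
  14 |  10 | cbbcaa
  15 |   1 | cbcacaabacbbcaa

SA = [15, 14, 6, 7, 4, 9, 0, 8, 11, 12, 2, 13, 5, 3, 10, 1]
i: (SA[i-1],SA[i]) lcp shared
  1: (15,14) 1 'a'
  2: (14,6) 2 'aa'
  3: (6,7) 1 'a'
  4: (7,4) 1 'a'
  5: (4,9) 2 'ac'
  6: (9,0) 3 'acb'
  7: (0,8) 0 ''
  8: (8,11) 1 'b'
  9: (11,12) 1 'b'
  10: (12,2) 3 'bca'
  11: (2,13) 0 ''
  12: (13,5) 3 'caa'
  13: (5,3) 2 'ca'
  14: (3,10) 1 'c'
  15: (10,1) 2 'cb'

[0, 1, 2, 1, 1, 2, 3, 0, 1, 1, 3, 0, 3, 2, 1, 2]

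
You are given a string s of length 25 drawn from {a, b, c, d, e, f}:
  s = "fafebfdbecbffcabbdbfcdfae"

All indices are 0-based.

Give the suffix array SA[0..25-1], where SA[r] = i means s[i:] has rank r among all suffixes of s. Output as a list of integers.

[14, 23, 1, 15, 16, 7, 18, 4, 10, 13, 9, 20, 6, 17, 21, 24, 3, 8, 22, 0, 12, 19, 5, 2, 11]

sorted suffixes:
  #0 SA[0]=14  'abbdbfcdfae'
  #1 SA[1]=23  'ae'
  #2 SA[2]=1  'afebfdbecbffcabbdbfcdfae'
  #3 SA[3]=15  'bbdbfcdfae'
  #4 SA[4]=16  'bdbfcdfae'
  #5 SA[5]=7  'becbffcabbdbfcdfae'
  #6 SA[6]=18  'bfcdfae'
  #7 SA[7]=4  'bfdbecbffcabbdbfcdfae'
  #8 SA[8]=10  'bffcabbdbfcdfae'
  #9 SA[9]=13  'cabbdbfcdfae'
  #10 SA[10]=9  'cbffcabbdbfcdfae'
  #11 SA[11]=20  'cdfae'
  #12 SA[12]=6  'dbecbffcabbdbfcdfae'
  #13 SA[13]=17  'dbfcdfae'
  #14 SA[14]=21  'dfae'
  #15 SA[15]=24  'e'
  #16 SA[16]=3  'ebfdbecbffcabbdbfcdfae'
  #17 SA[17]=8  'ecbffcabbdbfcdfae'
  #18 SA[18]=22  'fae'
  #19 SA[19]=0  'fafebfdbecbffcabbdbfcdfae'
  #20 SA[20]=12  'fcabbdbfcdfae'
  #21 SA[21]=19  'fcdfae'
  #22 SA[22]=5  'fdbecbffcabbdbfcdfae'
  #23 SA[23]=2  'febfdbecbffcabbdbfcdfae'
  #24 SA[24]=11  'ffcabbdbfcdfae'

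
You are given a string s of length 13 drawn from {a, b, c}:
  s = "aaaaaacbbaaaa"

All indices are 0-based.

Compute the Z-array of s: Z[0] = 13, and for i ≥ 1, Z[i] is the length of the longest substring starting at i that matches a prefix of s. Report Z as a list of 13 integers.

[13, 5, 4, 3, 2, 1, 0, 0, 0, 4, 3, 2, 1]

Z[0]=13
i=1: fresh scan; Z[1]=5 grow→box=[1,6)
i=2: min(r-i=4, Z[1]=5)=4; Z[2]=4
i=3: min(r-i=3, Z[2]=4)=3; Z[3]=3
i=4: min(r-i=2, Z[3]=3)=2; Z[4]=2
i=5: min(r-i=1, Z[4]=2)=1; Z[5]=1
i=6: fresh scan; Z[6]=0
i=7: fresh scan; Z[7]=0
i=8: fresh scan; Z[8]=0
i=9: fresh scan; Z[9]=4 grow→box=[9,13)
i=10: min(r-i=3, Z[1]=5)=3; Z[10]=3
i=11: min(r-i=2, Z[2]=4)=2; Z[11]=2
i=12: min(r-i=1, Z[3]=3)=1; Z[12]=1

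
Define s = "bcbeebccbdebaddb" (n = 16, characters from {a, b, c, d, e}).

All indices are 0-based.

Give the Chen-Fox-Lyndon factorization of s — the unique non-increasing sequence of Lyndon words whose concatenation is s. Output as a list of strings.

emit factor 1: 'bcbeebccbde' (i=0, period=11)
emit factor 2: 'b' (i=11, period=1)
emit factor 3: 'addb' (i=12, period=4)

["bcbeebccbde", "b", "addb"]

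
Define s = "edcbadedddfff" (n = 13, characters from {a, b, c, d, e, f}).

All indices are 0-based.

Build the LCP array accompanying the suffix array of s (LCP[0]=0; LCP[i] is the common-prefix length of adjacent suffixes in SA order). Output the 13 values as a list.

[0, 0, 0, 0, 1, 2, 1, 1, 0, 2, 0, 1, 2]

rank | idx | suffix
   0 |   4 | adedddfff
   1 |   3 | badedddfff
   2 |   2 | cbadedddfff
   3 |   1 | dcbadedddfff
   4 |   7 | dddfff
   5 |   8 | ddfff
   6 |   5 | dedddfff
   7 |   9 | dfff
   8 |   0 | edcbadedddfff
   9 |   6 | edddfff
  10 |  12 | f
  11 |  11 | ff
  12 |  10 | fff

SA = [4, 3, 2, 1, 7, 8, 5, 9, 0, 6, 12, 11, 10]
i: (SA[i-1],SA[i]) lcp shared
  1: (4,3) 0 ''
  2: (3,2) 0 ''
  3: (2,1) 0 ''
  4: (1,7) 1 'd'
  5: (7,8) 2 'dd'
  6: (8,5) 1 'd'
  7: (5,9) 1 'd'
  8: (9,0) 0 ''
  9: (0,6) 2 'ed'
  10: (6,12) 0 ''
  11: (12,11) 1 'f'
  12: (11,10) 2 'ff'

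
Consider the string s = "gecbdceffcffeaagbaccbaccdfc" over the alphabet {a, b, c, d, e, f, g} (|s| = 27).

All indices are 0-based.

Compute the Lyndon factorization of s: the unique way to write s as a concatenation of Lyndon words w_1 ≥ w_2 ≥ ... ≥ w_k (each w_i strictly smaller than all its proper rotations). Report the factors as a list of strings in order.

emit factor 1: 'g' (i=0, period=1)
emit factor 2: 'e' (i=1, period=1)
emit factor 3: 'c' (i=2, period=1)
emit factor 4: 'bdceffcffe' (i=3, period=10)
emit factor 5: 'aagbaccbaccdfc' (i=13, period=14)

["g", "e", "c", "bdceffcffe", "aagbaccbaccdfc"]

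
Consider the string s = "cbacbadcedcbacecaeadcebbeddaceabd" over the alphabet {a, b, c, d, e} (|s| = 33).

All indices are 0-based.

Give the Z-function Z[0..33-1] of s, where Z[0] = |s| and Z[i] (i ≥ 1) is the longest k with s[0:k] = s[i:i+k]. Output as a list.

[33, 0, 0, 3, 0, 0, 0, 1, 0, 0, 4, 0, 0, 1, 0, 1, 0, 0, 0, 0, 1, 0, 0, 0, 0, 0, 0, 0, 1, 0, 0, 0, 0]

Z[0]=33
i=1: i≥r, start 0; Z[1]=0
i=2: i≥r, start 0; Z[2]=0
i=3: i≥r, start 0; Z[3]=3 grow→box=[3,6)
i=4: min(r-i=2, Z[1]=0)=0; Z[4]=0
i=5: min(r-i=1, Z[2]=0)=0; Z[5]=0
i=6: i≥r, start 0; Z[6]=0
i=7: i≥r, start 0; Z[7]=1 grow→box=[7,8)
i=8: i≥r, start 0; Z[8]=0
i=9: i≥r, start 0; Z[9]=0
i=10: i≥r, start 0; Z[10]=4 grow→box=[10,14)
i=11: min(r-i=3, Z[1]=0)=0; Z[11]=0
i=12: min(r-i=2, Z[2]=0)=0; Z[12]=0
i=13: min(r-i=1, Z[3]=3)=1; Z[13]=1
i=14: i≥r, start 0; Z[14]=0
i=15: i≥r, start 0; Z[15]=1 grow→box=[15,16)
i=16: i≥r, start 0; Z[16]=0
i=17: i≥r, start 0; Z[17]=0
i=18: i≥r, start 0; Z[18]=0
i=19: i≥r, start 0; Z[19]=0
i=20: i≥r, start 0; Z[20]=1 grow→box=[20,21)
i=21: i≥r, start 0; Z[21]=0
i=22: i≥r, start 0; Z[22]=0
i=23: i≥r, start 0; Z[23]=0
i=24: i≥r, start 0; Z[24]=0
i=25: i≥r, start 0; Z[25]=0
i=26: i≥r, start 0; Z[26]=0
i=27: i≥r, start 0; Z[27]=0
i=28: i≥r, start 0; Z[28]=1 grow→box=[28,29)
i=29: i≥r, start 0; Z[29]=0
i=30: i≥r, start 0; Z[30]=0
i=31: i≥r, start 0; Z[31]=0
i=32: i≥r, start 0; Z[32]=0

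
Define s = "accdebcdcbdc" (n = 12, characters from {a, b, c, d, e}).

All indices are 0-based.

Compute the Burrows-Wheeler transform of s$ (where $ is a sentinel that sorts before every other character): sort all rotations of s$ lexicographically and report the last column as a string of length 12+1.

c$ecddabcbccd

rank  rotation       last
    0  $accdebcdcbdc  c
    1  accdebcdcbdc$  $
    2  bcdcbdc$accde  e
    3  bdc$accdebcdc  c
    4  c$accdebcdcbd  d
    5  cbdc$accdebcd  d
    6  ccdebcdcbdc$a  a
    7  cdcbdc$accdeb  b
    8  cdebcdcbdc$ac  c
    9  dc$accdebcdcb  b
   10  dcbdc$accdebc  c
   11  debcdcbdc$acc  c
   12  ebcdcbdc$accd  d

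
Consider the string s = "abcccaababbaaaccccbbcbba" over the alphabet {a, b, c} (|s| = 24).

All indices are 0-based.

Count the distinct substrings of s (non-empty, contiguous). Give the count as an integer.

261

sorted suffixes:
  #0 SA[0]=23  'a'
  #1 SA[1]=11  'aaaccccbbcbba'
  #2 SA[2]=5  'aababbaaaccccbbcbba'
  #3 SA[3]=12  'aaccccbbcbba'
  #4 SA[4]=6  'ababbaaaccccbbcbba'
  #5 SA[5]=8  'abbaaaccccbbcbba'
  #6 SA[6]=0  'abcccaababbaaaccccbbcbba'
  #7 SA[7]=13  'accccbbcbba'
  #8 SA[8]=22  'ba'
  #9 SA[9]=10  'baaaccccbbcbba'
  #10 SA[10]=7  'babbaaaccccbbcbba'
  #11 SA[11]=21  'bba'
  #12 SA[12]=9  'bbaaaccccbbcbba'
  #13 SA[13]=18  'bbcbba'
  #14 SA[14]=19  'bcbba'
  #15 SA[15]=1  'bcccaababbaaaccccbbcbba'
  #16 SA[16]=4  'caababbaaaccccbbcbba'
  #17 SA[17]=20  'cbba'
  #18 SA[18]=17  'cbbcbba'
  #19 SA[19]=3  'ccaababbaaaccccbbcbba'
  #20 SA[20]=16  'ccbbcbba'
  #21 SA[21]=2  'cccaababbaaaccccbbcbba'
  #22 SA[22]=15  'cccbbcbba'
  #23 SA[23]=14  'ccccbbcbba'

SA = [23, 11, 5, 12, 6, 8, 0, 13, 22, 10, 7, 21, 9, 18, 19, 1, 4, 20, 17, 3, 16, 2, 15, 14]
i: (SA[i-1],SA[i]) lcp shared
  1: (23,11) 1 'a'
  2: (11,5) 2 'aa'
  3: (5,12) 2 'aa'
  4: (12,6) 1 'a'
  5: (6,8) 2 'ab'
  6: (8,0) 2 'ab'
  7: (0,13) 1 'a'
  8: (13,22) 0 ''
  9: (22,10) 2 'ba'
  10: (10,7) 2 'ba'
  11: (7,21) 1 'b'
  12: (21,9) 3 'bba'
  13: (9,18) 2 'bb'
  14: (18,19) 1 'b'
  15: (19,1) 2 'bc'
  16: (1,4) 0 ''
  17: (4,20) 1 'c'
  18: (20,17) 3 'cbb'
  19: (17,3) 1 'c'
  20: (3,16) 2 'cc'
  21: (16,2) 2 'cc'
  22: (2,15) 3 'ccc'
  23: (15,14) 3 'ccc'

n(n+1)/2 = 24·25/2 = 300
Σ LCP = 0 + 1 + 2 + 2 + 1 + 2 + 2 + 1 + 0 + 2 + 2 + 1 + 3 + 2 + 1 + 2 + 0 + 1 + 3 + 1 + 2 + 2 + 3 + 3 = 39
distinct = 300 − 39 = 261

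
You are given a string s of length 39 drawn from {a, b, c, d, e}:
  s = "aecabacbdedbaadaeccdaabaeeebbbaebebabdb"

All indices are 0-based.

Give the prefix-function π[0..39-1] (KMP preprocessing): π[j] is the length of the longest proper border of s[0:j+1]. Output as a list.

[0, 0, 0, 1, 0, 1, 0, 0, 0, 0, 0, 0, 1, 1, 0, 1, 2, 3, 0, 0, 1, 1, 0, 1, 2, 0, 0, 0, 0, 0, 1, 2, 0, 0, 0, 1, 0, 0, 0]

π[0] = 0
j=1 s[j]='e': π[1]=0 (border '')
j=2 s[j]='c': π[2]=0 (border '')
j=3 s[j]='a': π[3]=1 (border 'a')
j=4 s[j]='b': k: 1→0; π[4]=0 (border '')
j=5 s[j]='a': π[5]=1 (border 'a')
j=6 s[j]='c': k: 1→0; π[6]=0 (border '')
j=7 s[j]='b': π[7]=0 (border '')
j=8 s[j]='d': π[8]=0 (border '')
j=9 s[j]='e': π[9]=0 (border '')
j=10 s[j]='d': π[10]=0 (border '')
j=11 s[j]='b': π[11]=0 (border '')
j=12 s[j]='a': π[12]=1 (border 'a')
j=13 s[j]='a': k: 1→0; π[13]=1 (border 'a')
j=14 s[j]='d': k: 1→0; π[14]=0 (border '')
j=15 s[j]='a': π[15]=1 (border 'a')
j=16 s[j]='e': π[16]=2 (border 'ae')
j=17 s[j]='c': π[17]=3 (border 'aec')
j=18 s[j]='c': k: 3→0; π[18]=0 (border '')
j=19 s[j]='d': π[19]=0 (border '')
j=20 s[j]='a': π[20]=1 (border 'a')
j=21 s[j]='a': k: 1→0; π[21]=1 (border 'a')
j=22 s[j]='b': k: 1→0; π[22]=0 (border '')
j=23 s[j]='a': π[23]=1 (border 'a')
j=24 s[j]='e': π[24]=2 (border 'ae')
j=25 s[j]='e': k: 2→0; π[25]=0 (border '')
j=26 s[j]='e': π[26]=0 (border '')
j=27 s[j]='b': π[27]=0 (border '')
j=28 s[j]='b': π[28]=0 (border '')
j=29 s[j]='b': π[29]=0 (border '')
j=30 s[j]='a': π[30]=1 (border 'a')
j=31 s[j]='e': π[31]=2 (border 'ae')
j=32 s[j]='b': k: 2→0; π[32]=0 (border '')
j=33 s[j]='e': π[33]=0 (border '')
j=34 s[j]='b': π[34]=0 (border '')
j=35 s[j]='a': π[35]=1 (border 'a')
j=36 s[j]='b': k: 1→0; π[36]=0 (border '')
j=37 s[j]='d': π[37]=0 (border '')
j=38 s[j]='b': π[38]=0 (border '')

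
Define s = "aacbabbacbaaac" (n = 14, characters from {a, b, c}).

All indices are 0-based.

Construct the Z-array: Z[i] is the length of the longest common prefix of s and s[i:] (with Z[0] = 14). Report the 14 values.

[14, 1, 0, 0, 1, 0, 0, 1, 0, 0, 2, 3, 1, 0]

Z[0]=14
i=1: i≥r, start 0; Z[1]=1 grow→box=[1,2)
i=2: i≥r, start 0; Z[2]=0
i=3: i≥r, start 0; Z[3]=0
i=4: i≥r, start 0; Z[4]=1 grow→box=[4,5)
i=5: i≥r, start 0; Z[5]=0
i=6: i≥r, start 0; Z[6]=0
i=7: i≥r, start 0; Z[7]=1 grow→box=[7,8)
i=8: i≥r, start 0; Z[8]=0
i=9: i≥r, start 0; Z[9]=0
i=10: i≥r, start 0; Z[10]=2 grow→box=[10,12)
i=11: min(r-i=1, Z[1]=1)=1; Z[11]=3 grow→box=[11,14)
i=12: min(r-i=2, Z[1]=1)=1; Z[12]=1
i=13: min(r-i=1, Z[2]=0)=0; Z[13]=0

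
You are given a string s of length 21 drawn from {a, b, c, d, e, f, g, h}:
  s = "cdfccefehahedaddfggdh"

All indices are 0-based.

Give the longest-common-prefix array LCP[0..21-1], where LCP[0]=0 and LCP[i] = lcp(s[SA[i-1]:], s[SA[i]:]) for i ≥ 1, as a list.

rank | idx | suffix
   0 |  13 | addfggdh
   1 |   9 | ahedaddfggdh
   2 |   3 | ccefehahedaddfggdh
   3 |   0 | cdfccefehahedaddfggdh
   4 |   4 | cefehahedaddfggdh
   5 |  12 | daddfggdh
   6 |  14 | ddfggdh
   7 |   1 | dfccefehahedaddfggdh
   8 |  15 | dfggdh
   9 |  19 | dh
  10 |  11 | edaddfggdh
  11 |   5 | efehahedaddfggdh
  12 |   7 | ehahedaddfggdh
  13 |   2 | fccefehahedaddfggdh
  14 |   6 | fehahedaddfggdh
  15 |  16 | fggdh
  16 |  18 | gdh
  17 |  17 | ggdh
  18 |  20 | h
  19 |   8 | hahedaddfggdh
  20 |  10 | hedaddfggdh

SA = [13, 9, 3, 0, 4, 12, 14, 1, 15, 19, 11, 5, 7, 2, 6, 16, 18, 17, 20, 8, 10]
rank  pair      lcp
   1  s[13:],s[9:]  1  'a'
   2  s[9:],s[3:]  0  ''
   3  s[3:],s[0:]  1  'c'
   4  s[0:],s[4:]  1  'c'
   5  s[4:],s[12:]  0  ''
   6  s[12:],s[14:]  1  'd'
   7  s[14:],s[1:]  1  'd'
   8  s[1:],s[15:]  2  'df'
   9  s[15:],s[19:]  1  'd'
  10  s[19:],s[11:]  0  ''
  11  s[11:],s[5:]  1  'e'
  12  s[5:],s[7:]  1  'e'
  13  s[7:],s[2:]  0  ''
  14  s[2:],s[6:]  1  'f'
  15  s[6:],s[16:]  1  'f'
  16  s[16:],s[18:]  0  ''
  17  s[18:],s[17:]  1  'g'
  18  s[17:],s[20:]  0  ''
  19  s[20:],s[8:]  1  'h'
  20  s[8:],s[10:]  1  'h'

[0, 1, 0, 1, 1, 0, 1, 1, 2, 1, 0, 1, 1, 0, 1, 1, 0, 1, 0, 1, 1]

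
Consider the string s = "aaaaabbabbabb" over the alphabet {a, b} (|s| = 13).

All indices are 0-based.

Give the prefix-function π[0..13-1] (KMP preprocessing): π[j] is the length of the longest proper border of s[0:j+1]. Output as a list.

[0, 1, 2, 3, 4, 0, 0, 1, 0, 0, 1, 0, 0]

π[0] = 0
j=1 s[j]='a': π[1]=1 (border 'a')
j=2 s[j]='a': π[2]=2 (border 'aa')
j=3 s[j]='a': π[3]=3 (border 'aaa')
j=4 s[j]='a': π[4]=4 (border 'aaaa')
j=5 s[j]='b': k: 4→3→2→1→0; π[5]=0 (border '')
j=6 s[j]='b': π[6]=0 (border '')
j=7 s[j]='a': π[7]=1 (border 'a')
j=8 s[j]='b': k: 1→0; π[8]=0 (border '')
j=9 s[j]='b': π[9]=0 (border '')
j=10 s[j]='a': π[10]=1 (border 'a')
j=11 s[j]='b': k: 1→0; π[11]=0 (border '')
j=12 s[j]='b': π[12]=0 (border '')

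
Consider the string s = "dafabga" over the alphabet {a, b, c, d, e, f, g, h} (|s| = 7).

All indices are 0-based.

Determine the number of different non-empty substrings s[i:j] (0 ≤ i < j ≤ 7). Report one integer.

26

rank→(start, suffix):
  0 → (6, 'a')
  1 → (3, 'abga')
  2 → (1, 'afabga')
  3 → (4, 'bga')
  4 → (0, 'dafabga')
  5 → (2, 'fabga')
  6 → (5, 'ga')

SA = [6, 3, 1, 4, 0, 2, 5]
[i] adj suffixes → lcp
  [1] 6/3 → 1 ('a')
  [2] 3/1 → 1 ('a')
  [3] 1/4 → 0 ('')
  [4] 4/0 → 0 ('')
  [5] 0/2 → 0 ('')
  [6] 2/5 → 0 ('')

n(n+1)/2 = 7·8/2 = 28
Σ LCP = 0 + 1 + 1 + 0 + 0 + 0 + 0 = 2
distinct = 28 − 2 = 26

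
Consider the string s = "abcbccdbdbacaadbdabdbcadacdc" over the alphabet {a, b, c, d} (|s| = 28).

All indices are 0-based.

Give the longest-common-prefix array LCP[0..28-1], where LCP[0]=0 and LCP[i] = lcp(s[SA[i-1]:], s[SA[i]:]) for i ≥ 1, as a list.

[0, 1, 2, 1, 2, 1, 2, 0, 1, 2, 2, 1, 2, 3, 0, 1, 2, 1, 1, 1, 2, 0, 2, 1, 2, 2, 3, 1]

sorted suffixes:
  #0 SA[0]=12  'aadbdabdbcadacdc'
  #1 SA[1]=0  'abcbccdbdbacaadbdabdbcadacdc'
  #2 SA[2]=17  'abdbcadacdc'
  #3 SA[3]=10  'acaadbdabdbcadacdc'
  #4 SA[4]=24  'acdc'
  #5 SA[5]=22  'adacdc'
  #6 SA[6]=13  'adbdabdbcadacdc'
  #7 SA[7]=9  'bacaadbdabdbcadacdc'
  #8 SA[8]=20  'bcadacdc'
  #9 SA[9]=1  'bcbccdbdbacaadbdabdbcadacdc'
  #10 SA[10]=3  'bccdbdbacaadbdabdbcadacdc'
  #11 SA[11]=15  'bdabdbcadacdc'
  #12 SA[12]=7  'bdbacaadbdabdbcadacdc'
  #13 SA[13]=18  'bdbcadacdc'
  #14 SA[14]=27  'c'
  #15 SA[15]=11  'caadbdabdbcadacdc'
  #16 SA[16]=21  'cadacdc'
  #17 SA[17]=2  'cbccdbdbacaadbdabdbcadacdc'
  #18 SA[18]=4  'ccdbdbacaadbdabdbcadacdc'
  #19 SA[19]=5  'cdbdbacaadbdabdbcadacdc'
  #20 SA[20]=25  'cdc'
  #21 SA[21]=16  'dabdbcadacdc'
  #22 SA[22]=23  'dacdc'
  #23 SA[23]=8  'dbacaadbdabdbcadacdc'
  #24 SA[24]=19  'dbcadacdc'
  #25 SA[25]=14  'dbdabdbcadacdc'
  #26 SA[26]=6  'dbdbacaadbdabdbcadacdc'
  #27 SA[27]=26  'dc'

SA = [12, 0, 17, 10, 24, 22, 13, 9, 20, 1, 3, 15, 7, 18, 27, 11, 21, 2, 4, 5, 25, 16, 23, 8, 19, 14, 6, 26]
rank  pair      lcp
   1  s[12:],s[0:]  1  'a'
   2  s[0:],s[17:]  2  'ab'
   3  s[17:],s[10:]  1  'a'
   4  s[10:],s[24:]  2  'ac'
   5  s[24:],s[22:]  1  'a'
   6  s[22:],s[13:]  2  'ad'
   7  s[13:],s[9:]  0  ''
   8  s[9:],s[20:]  1  'b'
   9  s[20:],s[1:]  2  'bc'
  10  s[1:],s[3:]  2  'bc'
  11  s[3:],s[15:]  1  'b'
  12  s[15:],s[7:]  2  'bd'
  13  s[7:],s[18:]  3  'bdb'
  14  s[18:],s[27:]  0  ''
  15  s[27:],s[11:]  1  'c'
  16  s[11:],s[21:]  2  'ca'
  17  s[21:],s[2:]  1  'c'
  18  s[2:],s[4:]  1  'c'
  19  s[4:],s[5:]  1  'c'
  20  s[5:],s[25:]  2  'cd'
  21  s[25:],s[16:]  0  ''
  22  s[16:],s[23:]  2  'da'
  23  s[23:],s[8:]  1  'd'
  24  s[8:],s[19:]  2  'db'
  25  s[19:],s[14:]  2  'db'
  26  s[14:],s[6:]  3  'dbd'
  27  s[6:],s[26:]  1  'd'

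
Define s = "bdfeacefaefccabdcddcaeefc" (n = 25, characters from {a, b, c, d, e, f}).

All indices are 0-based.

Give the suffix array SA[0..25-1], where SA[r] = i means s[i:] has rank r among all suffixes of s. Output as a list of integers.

rank | idx | suffix
   0 |  13 | abdcddcaeefc
   1 |   4 | acefaefccabdcddcaeefc
   2 |  20 | aeefc
   3 |   8 | aefccabdcddcaeefc
   4 |  14 | bdcddcaeefc
   5 |   0 | bdfeacefaefccabdcddcaeefc
   6 |  24 | c
   7 |  12 | cabdcddcaeefc
   8 |  19 | caeefc
   9 |  11 | ccabdcddcaeefc
  10 |  16 | cddcaeefc
  11 |   5 | cefaefccabdcddcaeefc
  12 |  18 | dcaeefc
  13 |  15 | dcddcaeefc
  14 |  17 | ddcaeefc
  15 |   1 | dfeacefaefccabdcddcaeefc
  16 |   3 | eacefaefccabdcddcaeefc
  17 |  21 | eefc
  18 |   6 | efaefccabdcddcaeefc
  19 |  22 | efc
  20 |   9 | efccabdcddcaeefc
  21 |   7 | faefccabdcddcaeefc
  22 |  23 | fc
  23 |  10 | fccabdcddcaeefc
  24 |   2 | feacefaefccabdcddcaeefc

[13, 4, 20, 8, 14, 0, 24, 12, 19, 11, 16, 5, 18, 15, 17, 1, 3, 21, 6, 22, 9, 7, 23, 10, 2]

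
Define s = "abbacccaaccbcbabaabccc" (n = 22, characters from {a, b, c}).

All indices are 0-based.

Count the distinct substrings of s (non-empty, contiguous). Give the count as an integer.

rank | idx | suffix
   0 |  16 | aabccc
   1 |   7 | aaccbcbabaabccc
   2 |  14 | abaabccc
   3 |   0 | abbacccaaccbcbabaabccc
   4 |  17 | abccc
   5 |   8 | accbcbabaabccc
   6 |   3 | acccaaccbcbabaabccc
   7 |  15 | baabccc
   8 |  13 | babaabccc
   9 |   2 | bacccaaccbcbabaabccc
  10 |   1 | bbacccaaccbcbabaabccc
  11 |  11 | bcbabaabccc
  12 |  18 | bccc
  13 |  21 | c
  14 |   6 | caaccbcbabaabccc
  15 |  12 | cbabaabccc
  16 |  10 | cbcbabaabccc
  17 |  20 | cc
  18 |   5 | ccaaccbcbabaabccc
  19 |   9 | ccbcbabaabccc
  20 |  19 | ccc
  21 |   4 | cccaaccbcbabaabccc

SA = [16, 7, 14, 0, 17, 8, 3, 15, 13, 2, 1, 11, 18, 21, 6, 12, 10, 20, 5, 9, 19, 4]
i: (SA[i-1],SA[i]) lcp shared
  1: (16,7) 2 'aa'
  2: (7,14) 1 'a'
  3: (14,0) 2 'ab'
  4: (0,17) 2 'ab'
  5: (17,8) 1 'a'
  6: (8,3) 3 'acc'
  7: (3,15) 0 ''
  8: (15,13) 2 'ba'
  9: (13,2) 2 'ba'
  10: (2,1) 1 'b'
  11: (1,11) 1 'b'
  12: (11,18) 2 'bc'
  13: (18,21) 0 ''
  14: (21,6) 1 'c'
  15: (6,12) 1 'c'
  16: (12,10) 2 'cb'
  17: (10,20) 1 'c'
  18: (20,5) 2 'cc'
  19: (5,9) 2 'cc'
  20: (9,19) 2 'cc'
  21: (19,4) 3 'ccc'

n(n+1)/2 = 22·23/2 = 253
Σ LCP = 0 + 2 + 1 + 2 + 2 + 1 + 3 + 0 + 2 + 2 + 1 + 1 + 2 + 0 + 1 + 1 + 2 + 1 + 2 + 2 + 2 + 3 = 33
distinct = 253 − 33 = 220

220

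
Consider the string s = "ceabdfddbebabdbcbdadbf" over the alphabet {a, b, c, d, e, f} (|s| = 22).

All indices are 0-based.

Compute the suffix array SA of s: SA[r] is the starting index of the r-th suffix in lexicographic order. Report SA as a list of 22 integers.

rank→(start, suffix):
  0 → (11, 'abdbcbdadbf')
  1 → (2, 'abdfddbebabdbcbdadbf')
  2 → (18, 'adbf')
  3 → (10, 'babdbcbdadbf')
  4 → (14, 'bcbdadbf')
  5 → (16, 'bdadbf')
  6 → (12, 'bdbcbdadbf')
  7 → (3, 'bdfddbebabdbcbdadbf')
  8 → (8, 'bebabdbcbdadbf')
  9 → (20, 'bf')
  10 → (15, 'cbdadbf')
  11 → (0, 'ceabdfddbebabdbcbdadbf')
  12 → (17, 'dadbf')
  13 → (13, 'dbcbdadbf')
  14 → (7, 'dbebabdbcbdadbf')
  15 → (19, 'dbf')
  16 → (6, 'ddbebabdbcbdadbf')
  17 → (4, 'dfddbebabdbcbdadbf')
  18 → (1, 'eabdfddbebabdbcbdadbf')
  19 → (9, 'ebabdbcbdadbf')
  20 → (21, 'f')
  21 → (5, 'fddbebabdbcbdadbf')

[11, 2, 18, 10, 14, 16, 12, 3, 8, 20, 15, 0, 17, 13, 7, 19, 6, 4, 1, 9, 21, 5]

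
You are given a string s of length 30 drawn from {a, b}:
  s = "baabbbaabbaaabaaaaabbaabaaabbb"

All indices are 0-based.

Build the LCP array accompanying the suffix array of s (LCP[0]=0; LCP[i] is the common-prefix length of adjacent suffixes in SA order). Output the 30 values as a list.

[0, 4, 3, 4, 5, 2, 6, 3, 6, 4, 5, 1, 5, 2, 5, 3, 4, 0, 1, 4, 5, 3, 4, 5, 1, 2, 4, 5, 2, 3]

sorted suffixes:
  #0 SA[0]=14  'aaaaabbaabaaabbb'
  #1 SA[1]=15  'aaaabbaabaaabbb'
  #2 SA[2]=10  'aaabaaaaabbaabaaabbb'
  #3 SA[3]=16  'aaabbaabaaabbb'
  #4 SA[4]=24  'aaabbb'
  #5 SA[5]=11  'aabaaaaabbaabaaabbb'
  #6 SA[6]=21  'aabaaabbb'
  #7 SA[7]=6  'aabbaaabaaaaabbaabaaabbb'
  #8 SA[8]=17  'aabbaabaaabbb'
  #9 SA[9]=25  'aabbb'
  #10 SA[10]=1  'aabbbaabbaaabaaaaabbaabaaabbb'
  #11 SA[11]=12  'abaaaaabbaabaaabbb'
  #12 SA[12]=22  'abaaabbb'
  #13 SA[13]=7  'abbaaabaaaaabbaabaaabbb'
  #14 SA[14]=18  'abbaabaaabbb'
  #15 SA[15]=26  'abbb'
  #16 SA[16]=2  'abbbaabbaaabaaaaabbaabaaabbb'
  #17 SA[17]=29  'b'
  #18 SA[18]=13  'baaaaabbaabaaabbb'
  #19 SA[19]=9  'baaabaaaaabbaabaaabbb'
  #20 SA[20]=23  'baaabbb'
  #21 SA[21]=20  'baabaaabbb'
  #22 SA[22]=5  'baabbaaabaaaaabbaabaaabbb'
  #23 SA[23]=0  'baabbbaabbaaabaaaaabbaabaaabbb'
  #24 SA[24]=28  'bb'
  #25 SA[25]=8  'bbaaabaaaaabbaabaaabbb'
  #26 SA[26]=19  'bbaabaaabbb'
  #27 SA[27]=4  'bbaabbaaabaaaaabbaabaaabbb'
  #28 SA[28]=27  'bbb'
  #29 SA[29]=3  'bbbaabbaaabaaaaabbaabaaabbb'

SA = [14, 15, 10, 16, 24, 11, 21, 6, 17, 25, 1, 12, 22, 7, 18, 26, 2, 29, 13, 9, 23, 20, 5, 0, 28, 8, 19, 4, 27, 3]
i: (SA[i-1],SA[i]) lcp shared
  1: (14,15) 4 'aaaa'
  2: (15,10) 3 'aaa'
  3: (10,16) 4 'aaab'
  4: (16,24) 5 'aaabb'
  5: (24,11) 2 'aa'
  6: (11,21) 6 'aabaaa'
  7: (21,6) 3 'aab'
  8: (6,17) 6 'aabbaa'
  9: (17,25) 4 'aabb'
  10: (25,1) 5 'aabbb'
  11: (1,12) 1 'a'
  12: (12,22) 5 'abaaa'
  13: (22,7) 2 'ab'
  14: (7,18) 5 'abbaa'
  15: (18,26) 3 'abb'
  16: (26,2) 4 'abbb'
  17: (2,29) 0 ''
  18: (29,13) 1 'b'
  19: (13,9) 4 'baaa'
  20: (9,23) 5 'baaab'
  21: (23,20) 3 'baa'
  22: (20,5) 4 'baab'
  23: (5,0) 5 'baabb'
  24: (0,28) 1 'b'
  25: (28,8) 2 'bb'
  26: (8,19) 4 'bbaa'
  27: (19,4) 5 'bbaab'
  28: (4,27) 2 'bb'
  29: (27,3) 3 'bbb'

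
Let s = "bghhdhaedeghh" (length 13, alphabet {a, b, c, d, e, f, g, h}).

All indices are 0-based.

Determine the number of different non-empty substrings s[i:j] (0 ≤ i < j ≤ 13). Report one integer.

rank | idx | suffix
   0 |   6 | aedeghh
   1 |   0 | bghhdhaedeghh
   2 |   8 | deghh
   3 |   4 | dhaedeghh
   4 |   7 | edeghh
   5 |   9 | eghh
   6 |  10 | ghh
   7 |   1 | ghhdhaedeghh
   8 |  12 | h
   9 |   5 | haedeghh
  10 |   3 | hdhaedeghh
  11 |  11 | hh
  12 |   2 | hhdhaedeghh

SA = [6, 0, 8, 4, 7, 9, 10, 1, 12, 5, 3, 11, 2]
i: (SA[i-1],SA[i]) lcp shared
  1: (6,0) 0 ''
  2: (0,8) 0 ''
  3: (8,4) 1 'd'
  4: (4,7) 0 ''
  5: (7,9) 1 'e'
  6: (9,10) 0 ''
  7: (10,1) 3 'ghh'
  8: (1,12) 0 ''
  9: (12,5) 1 'h'
  10: (5,3) 1 'h'
  11: (3,11) 1 'h'
  12: (11,2) 2 'hh'

n(n+1)/2 = 13·14/2 = 91
Σ LCP = 0 + 0 + 0 + 1 + 0 + 1 + 0 + 3 + 0 + 1 + 1 + 1 + 2 = 10
distinct = 91 − 10 = 81

81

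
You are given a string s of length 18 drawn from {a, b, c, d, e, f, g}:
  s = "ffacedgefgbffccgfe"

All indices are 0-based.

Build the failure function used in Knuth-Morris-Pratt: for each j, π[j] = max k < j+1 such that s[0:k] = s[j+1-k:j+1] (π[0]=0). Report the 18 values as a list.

[0, 1, 0, 0, 0, 0, 0, 0, 1, 0, 0, 1, 2, 0, 0, 0, 1, 0]

π[0] = 0
j=1 s[j]='f': π[1]=1 (border 'f')
j=2 s[j]='a': k: 1→0; π[2]=0 (border '')
j=3 s[j]='c': π[3]=0 (border '')
j=4 s[j]='e': π[4]=0 (border '')
j=5 s[j]='d': π[5]=0 (border '')
j=6 s[j]='g': π[6]=0 (border '')
j=7 s[j]='e': π[7]=0 (border '')
j=8 s[j]='f': π[8]=1 (border 'f')
j=9 s[j]='g': k: 1→0; π[9]=0 (border '')
j=10 s[j]='b': π[10]=0 (border '')
j=11 s[j]='f': π[11]=1 (border 'f')
j=12 s[j]='f': π[12]=2 (border 'ff')
j=13 s[j]='c': k: 2→1→0; π[13]=0 (border '')
j=14 s[j]='c': π[14]=0 (border '')
j=15 s[j]='g': π[15]=0 (border '')
j=16 s[j]='f': π[16]=1 (border 'f')
j=17 s[j]='e': k: 1→0; π[17]=0 (border '')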